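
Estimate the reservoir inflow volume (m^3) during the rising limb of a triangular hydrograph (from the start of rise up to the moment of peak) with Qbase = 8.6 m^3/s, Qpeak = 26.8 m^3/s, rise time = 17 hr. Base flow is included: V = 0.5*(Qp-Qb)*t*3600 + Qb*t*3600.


V = 0.5*(26.8 - 8.6)*17*3600 + 8.6*17*3600 = 1.0832e+06 m^3


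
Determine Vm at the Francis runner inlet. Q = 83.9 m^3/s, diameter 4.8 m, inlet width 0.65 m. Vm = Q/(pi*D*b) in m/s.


Vm = 83.9 / (pi * 4.8 * 0.65) = 8.5597 m/s


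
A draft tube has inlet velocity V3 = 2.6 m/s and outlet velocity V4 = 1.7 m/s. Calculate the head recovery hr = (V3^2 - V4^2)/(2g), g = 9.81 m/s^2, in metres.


hr = (2.6^2 - 1.7^2) / (2*9.81) = 0.1972 m


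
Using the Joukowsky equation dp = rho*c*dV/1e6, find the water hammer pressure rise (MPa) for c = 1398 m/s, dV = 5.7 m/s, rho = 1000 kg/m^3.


dp = 1000 * 1398 * 5.7 / 1e6 = 7.9686 MPa


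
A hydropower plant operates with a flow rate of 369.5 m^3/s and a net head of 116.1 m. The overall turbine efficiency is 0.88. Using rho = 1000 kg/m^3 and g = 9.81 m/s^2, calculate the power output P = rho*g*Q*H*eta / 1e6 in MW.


P = 1000 * 9.81 * 369.5 * 116.1 * 0.88 / 1e6 = 370.3381 MW


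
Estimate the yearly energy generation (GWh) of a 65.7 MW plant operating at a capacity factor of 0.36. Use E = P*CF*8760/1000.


E = 65.7 * 0.36 * 8760 / 1000 = 207.1915 GWh


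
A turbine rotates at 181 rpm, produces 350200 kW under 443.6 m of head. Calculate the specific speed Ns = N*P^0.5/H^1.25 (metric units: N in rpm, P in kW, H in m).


Ns = 181 * 350200^0.5 / 443.6^1.25 = 52.6135


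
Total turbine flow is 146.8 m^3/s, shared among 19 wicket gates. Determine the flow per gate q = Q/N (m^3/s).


q = 146.8 / 19 = 7.7263 m^3/s


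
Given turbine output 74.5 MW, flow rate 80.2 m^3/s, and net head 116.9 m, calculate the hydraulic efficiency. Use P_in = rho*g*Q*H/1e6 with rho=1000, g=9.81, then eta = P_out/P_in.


P_in = 1000 * 9.81 * 80.2 * 116.9 / 1e6 = 91.9725 MW
eta = 74.5 / 91.9725 = 0.8100


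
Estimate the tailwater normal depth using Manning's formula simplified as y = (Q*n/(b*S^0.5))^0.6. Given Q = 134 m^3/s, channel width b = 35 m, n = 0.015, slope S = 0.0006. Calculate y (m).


y = (134 * 0.015 / (35 * 0.0006^0.5))^0.6 = 1.6674 m


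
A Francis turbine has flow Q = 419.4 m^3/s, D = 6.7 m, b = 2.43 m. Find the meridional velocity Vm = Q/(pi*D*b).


Vm = 419.4 / (pi * 6.7 * 2.43) = 8.1997 m/s


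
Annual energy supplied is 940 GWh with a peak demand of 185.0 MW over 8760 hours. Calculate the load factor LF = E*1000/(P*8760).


LF = 940 * 1000 / (185.0 * 8760) = 0.5800


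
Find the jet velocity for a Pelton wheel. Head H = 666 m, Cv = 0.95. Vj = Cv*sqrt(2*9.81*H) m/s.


Vj = 0.95 * sqrt(2*9.81*666) = 108.5951 m/s


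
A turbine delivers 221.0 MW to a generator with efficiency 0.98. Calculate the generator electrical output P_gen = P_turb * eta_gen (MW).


P_gen = 221.0 * 0.98 = 216.5800 MW


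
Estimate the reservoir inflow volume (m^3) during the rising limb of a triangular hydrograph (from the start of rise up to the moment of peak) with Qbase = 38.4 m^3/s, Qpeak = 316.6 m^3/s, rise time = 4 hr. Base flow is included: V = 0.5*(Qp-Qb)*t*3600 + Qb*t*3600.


V = 0.5*(316.6 - 38.4)*4*3600 + 38.4*4*3600 = 2.5560e+06 m^3


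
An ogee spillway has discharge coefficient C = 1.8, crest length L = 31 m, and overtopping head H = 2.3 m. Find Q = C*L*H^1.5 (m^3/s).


Q = 1.8 * 31 * 2.3^1.5 = 194.6372 m^3/s


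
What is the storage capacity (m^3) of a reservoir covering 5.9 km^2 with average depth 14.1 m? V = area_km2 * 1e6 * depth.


V = 5.9 * 1e6 * 14.1 = 8.3190e+07 m^3


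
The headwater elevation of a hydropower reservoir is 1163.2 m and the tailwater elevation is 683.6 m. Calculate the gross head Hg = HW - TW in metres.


Hg = 1163.2 - 683.6 = 479.6000 m


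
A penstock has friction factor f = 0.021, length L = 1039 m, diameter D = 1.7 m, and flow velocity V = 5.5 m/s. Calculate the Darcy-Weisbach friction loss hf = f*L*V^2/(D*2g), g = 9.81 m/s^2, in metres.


hf = 0.021 * 1039 * 5.5^2 / (1.7 * 2 * 9.81) = 19.7885 m


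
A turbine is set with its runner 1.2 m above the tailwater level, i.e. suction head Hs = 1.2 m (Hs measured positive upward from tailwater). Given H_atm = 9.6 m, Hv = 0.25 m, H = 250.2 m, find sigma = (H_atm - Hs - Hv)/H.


sigma = (9.6 - 1.2 - 0.25) / 250.2 = 0.0326


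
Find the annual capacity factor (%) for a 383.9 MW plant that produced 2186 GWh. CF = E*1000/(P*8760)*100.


CF = 2186 * 1000 / (383.9 * 8760) * 100 = 65.0022 %


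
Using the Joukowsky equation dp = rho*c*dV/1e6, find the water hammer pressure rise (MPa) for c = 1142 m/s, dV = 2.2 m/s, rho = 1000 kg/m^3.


dp = 1000 * 1142 * 2.2 / 1e6 = 2.5124 MPa


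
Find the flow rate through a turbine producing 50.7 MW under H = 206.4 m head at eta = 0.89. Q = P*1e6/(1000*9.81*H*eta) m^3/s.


Q = 50.7 * 1e6 / (1000 * 9.81 * 206.4 * 0.89) = 28.1345 m^3/s


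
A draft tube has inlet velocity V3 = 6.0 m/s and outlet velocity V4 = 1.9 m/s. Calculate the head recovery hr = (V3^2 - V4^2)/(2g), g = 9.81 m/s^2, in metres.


hr = (6.0^2 - 1.9^2) / (2*9.81) = 1.6509 m


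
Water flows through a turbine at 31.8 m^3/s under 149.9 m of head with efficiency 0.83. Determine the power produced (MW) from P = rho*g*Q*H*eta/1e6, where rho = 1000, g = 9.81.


P = 1000 * 9.81 * 31.8 * 149.9 * 0.83 / 1e6 = 38.8129 MW


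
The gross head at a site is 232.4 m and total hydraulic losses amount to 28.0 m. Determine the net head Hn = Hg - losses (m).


Hn = 232.4 - 28.0 = 204.4000 m


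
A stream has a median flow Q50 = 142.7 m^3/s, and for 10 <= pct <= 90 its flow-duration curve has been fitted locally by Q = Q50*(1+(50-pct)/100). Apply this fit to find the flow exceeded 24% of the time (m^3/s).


Q = 142.7 * (1 + (50 - 24)/100) = 179.8020 m^3/s


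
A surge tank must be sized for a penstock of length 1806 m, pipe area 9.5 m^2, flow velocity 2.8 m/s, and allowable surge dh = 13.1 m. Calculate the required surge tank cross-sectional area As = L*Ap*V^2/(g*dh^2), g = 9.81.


As = 1806 * 9.5 * 2.8^2 / (9.81 * 13.1^2) = 79.8998 m^2


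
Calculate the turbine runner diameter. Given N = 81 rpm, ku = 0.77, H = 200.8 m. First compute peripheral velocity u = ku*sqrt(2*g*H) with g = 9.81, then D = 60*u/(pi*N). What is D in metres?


u = 0.77 * sqrt(2*9.81*200.8) = 48.3306 m/s
D = 60 * 48.3306 / (pi * 81) = 11.3956 m


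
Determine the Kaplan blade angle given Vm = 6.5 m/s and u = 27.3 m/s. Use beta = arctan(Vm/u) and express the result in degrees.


beta = arctan(6.5 / 27.3) = 13.3925 degrees


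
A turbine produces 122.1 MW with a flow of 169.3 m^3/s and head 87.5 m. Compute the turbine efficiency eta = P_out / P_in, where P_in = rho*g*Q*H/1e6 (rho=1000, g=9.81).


P_in = 1000 * 9.81 * 169.3 * 87.5 / 1e6 = 145.3229 MW
eta = 122.1 / 145.3229 = 0.8402


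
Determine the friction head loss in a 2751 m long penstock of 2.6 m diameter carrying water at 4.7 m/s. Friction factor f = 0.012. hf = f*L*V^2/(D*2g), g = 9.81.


hf = 0.012 * 2751 * 4.7^2 / (2.6 * 2 * 9.81) = 14.2954 m


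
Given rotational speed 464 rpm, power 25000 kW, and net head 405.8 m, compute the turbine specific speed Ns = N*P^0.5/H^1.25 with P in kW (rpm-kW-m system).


Ns = 464 * 25000^0.5 / 405.8^1.25 = 40.2808


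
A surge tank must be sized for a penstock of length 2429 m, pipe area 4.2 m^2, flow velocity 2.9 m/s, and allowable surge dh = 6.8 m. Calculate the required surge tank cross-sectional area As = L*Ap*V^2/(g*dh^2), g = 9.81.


As = 2429 * 4.2 * 2.9^2 / (9.81 * 6.8^2) = 189.1411 m^2


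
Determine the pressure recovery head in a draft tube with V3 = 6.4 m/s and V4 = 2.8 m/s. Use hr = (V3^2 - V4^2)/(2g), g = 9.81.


hr = (6.4^2 - 2.8^2) / (2*9.81) = 1.6881 m


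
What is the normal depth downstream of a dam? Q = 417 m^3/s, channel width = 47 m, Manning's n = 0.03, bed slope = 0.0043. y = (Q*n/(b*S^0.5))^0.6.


y = (417 * 0.03 / (47 * 0.0043^0.5))^0.6 = 2.3177 m


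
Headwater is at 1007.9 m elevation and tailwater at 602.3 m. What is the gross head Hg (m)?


Hg = 1007.9 - 602.3 = 405.6000 m


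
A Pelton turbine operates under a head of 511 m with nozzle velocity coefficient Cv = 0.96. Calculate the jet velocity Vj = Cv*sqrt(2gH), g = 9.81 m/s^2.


Vj = 0.96 * sqrt(2*9.81*511) = 96.1239 m/s


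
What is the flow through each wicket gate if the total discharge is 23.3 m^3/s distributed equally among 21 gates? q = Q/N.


q = 23.3 / 21 = 1.1095 m^3/s


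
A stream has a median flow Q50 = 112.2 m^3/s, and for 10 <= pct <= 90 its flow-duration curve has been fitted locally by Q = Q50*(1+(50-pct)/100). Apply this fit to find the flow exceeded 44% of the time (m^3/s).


Q = 112.2 * (1 + (50 - 44)/100) = 118.9320 m^3/s


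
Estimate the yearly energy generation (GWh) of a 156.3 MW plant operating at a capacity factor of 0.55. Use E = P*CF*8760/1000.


E = 156.3 * 0.55 * 8760 / 1000 = 753.0534 GWh


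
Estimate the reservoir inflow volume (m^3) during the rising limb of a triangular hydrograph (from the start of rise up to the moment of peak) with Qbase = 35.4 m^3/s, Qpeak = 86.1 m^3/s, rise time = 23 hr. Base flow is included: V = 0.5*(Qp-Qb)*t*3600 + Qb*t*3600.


V = 0.5*(86.1 - 35.4)*23*3600 + 35.4*23*3600 = 5.0301e+06 m^3


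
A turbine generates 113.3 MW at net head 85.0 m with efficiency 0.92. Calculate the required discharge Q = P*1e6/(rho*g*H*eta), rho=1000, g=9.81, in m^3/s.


Q = 113.3 * 1e6 / (1000 * 9.81 * 85.0 * 0.92) = 147.6910 m^3/s


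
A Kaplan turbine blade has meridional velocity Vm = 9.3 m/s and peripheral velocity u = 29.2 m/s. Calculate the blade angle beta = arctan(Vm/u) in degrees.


beta = arctan(9.3 / 29.2) = 17.6663 degrees


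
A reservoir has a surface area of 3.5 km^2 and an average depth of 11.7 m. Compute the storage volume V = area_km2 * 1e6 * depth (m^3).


V = 3.5 * 1e6 * 11.7 = 4.0950e+07 m^3


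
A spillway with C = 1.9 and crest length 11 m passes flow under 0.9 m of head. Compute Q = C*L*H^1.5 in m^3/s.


Q = 1.9 * 11 * 0.9^1.5 = 17.8447 m^3/s


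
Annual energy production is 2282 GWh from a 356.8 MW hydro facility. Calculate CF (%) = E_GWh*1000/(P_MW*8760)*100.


CF = 2282 * 1000 / (356.8 * 8760) * 100 = 73.0107 %


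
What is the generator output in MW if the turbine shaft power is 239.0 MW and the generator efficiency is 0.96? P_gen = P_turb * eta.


P_gen = 239.0 * 0.96 = 229.4400 MW


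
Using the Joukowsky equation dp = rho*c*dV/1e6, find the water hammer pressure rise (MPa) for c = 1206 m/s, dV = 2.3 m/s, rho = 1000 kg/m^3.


dp = 1000 * 1206 * 2.3 / 1e6 = 2.7738 MPa


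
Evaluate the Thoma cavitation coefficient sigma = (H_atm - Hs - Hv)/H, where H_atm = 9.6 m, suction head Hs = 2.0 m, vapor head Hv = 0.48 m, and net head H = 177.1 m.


sigma = (9.6 - 2.0 - 0.48) / 177.1 = 0.0402


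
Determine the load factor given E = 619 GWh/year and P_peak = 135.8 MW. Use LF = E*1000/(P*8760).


LF = 619 * 1000 / (135.8 * 8760) = 0.5203


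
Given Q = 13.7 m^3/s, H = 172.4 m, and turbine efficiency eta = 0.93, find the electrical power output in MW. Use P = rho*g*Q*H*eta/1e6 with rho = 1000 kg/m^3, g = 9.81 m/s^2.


P = 1000 * 9.81 * 13.7 * 172.4 * 0.93 / 1e6 = 21.5481 MW


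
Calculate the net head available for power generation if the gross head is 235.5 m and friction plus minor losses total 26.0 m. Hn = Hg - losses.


Hn = 235.5 - 26.0 = 209.5000 m


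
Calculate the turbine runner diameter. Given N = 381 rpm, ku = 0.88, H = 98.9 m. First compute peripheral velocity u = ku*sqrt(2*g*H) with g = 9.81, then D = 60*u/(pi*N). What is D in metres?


u = 0.88 * sqrt(2*9.81*98.9) = 38.7642 m/s
D = 60 * 38.7642 / (pi * 381) = 1.9432 m


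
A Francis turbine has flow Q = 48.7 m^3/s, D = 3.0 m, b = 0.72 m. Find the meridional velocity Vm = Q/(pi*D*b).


Vm = 48.7 / (pi * 3.0 * 0.72) = 7.1767 m/s


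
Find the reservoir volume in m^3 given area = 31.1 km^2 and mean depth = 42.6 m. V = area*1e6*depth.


V = 31.1 * 1e6 * 42.6 = 1.3249e+09 m^3


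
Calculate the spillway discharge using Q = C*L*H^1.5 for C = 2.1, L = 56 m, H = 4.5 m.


Q = 2.1 * 56 * 4.5^1.5 = 1122.6027 m^3/s


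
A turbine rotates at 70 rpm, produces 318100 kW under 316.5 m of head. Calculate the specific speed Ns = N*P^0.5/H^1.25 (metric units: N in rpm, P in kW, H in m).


Ns = 70 * 318100^0.5 / 316.5^1.25 = 29.5742


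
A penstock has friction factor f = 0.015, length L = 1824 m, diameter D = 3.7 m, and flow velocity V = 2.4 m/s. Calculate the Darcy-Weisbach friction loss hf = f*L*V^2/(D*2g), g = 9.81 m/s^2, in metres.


hf = 0.015 * 1824 * 2.4^2 / (3.7 * 2 * 9.81) = 2.1709 m


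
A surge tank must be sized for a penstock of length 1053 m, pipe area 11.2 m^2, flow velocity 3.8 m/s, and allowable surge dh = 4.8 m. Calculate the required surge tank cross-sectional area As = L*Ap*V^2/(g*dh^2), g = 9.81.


As = 1053 * 11.2 * 3.8^2 / (9.81 * 4.8^2) = 753.4633 m^2


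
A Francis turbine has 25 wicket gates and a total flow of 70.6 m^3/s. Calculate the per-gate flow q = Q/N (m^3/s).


q = 70.6 / 25 = 2.8240 m^3/s


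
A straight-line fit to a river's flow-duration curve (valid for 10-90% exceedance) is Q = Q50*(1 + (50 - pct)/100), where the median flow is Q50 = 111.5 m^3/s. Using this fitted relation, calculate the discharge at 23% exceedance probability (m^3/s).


Q = 111.5 * (1 + (50 - 23)/100) = 141.6050 m^3/s


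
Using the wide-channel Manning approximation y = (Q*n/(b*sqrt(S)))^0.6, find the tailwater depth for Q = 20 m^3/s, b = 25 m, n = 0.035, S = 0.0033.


y = (20 * 0.035 / (25 * 0.0033^0.5))^0.6 = 0.6497 m


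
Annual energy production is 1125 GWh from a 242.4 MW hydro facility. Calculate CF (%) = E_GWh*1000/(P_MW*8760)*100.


CF = 1125 * 1000 / (242.4 * 8760) * 100 = 52.9805 %


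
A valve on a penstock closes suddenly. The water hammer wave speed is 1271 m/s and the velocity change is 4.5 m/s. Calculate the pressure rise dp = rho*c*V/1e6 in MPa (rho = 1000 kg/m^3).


dp = 1000 * 1271 * 4.5 / 1e6 = 5.7195 MPa


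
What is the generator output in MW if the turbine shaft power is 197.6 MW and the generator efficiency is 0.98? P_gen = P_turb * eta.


P_gen = 197.6 * 0.98 = 193.6480 MW


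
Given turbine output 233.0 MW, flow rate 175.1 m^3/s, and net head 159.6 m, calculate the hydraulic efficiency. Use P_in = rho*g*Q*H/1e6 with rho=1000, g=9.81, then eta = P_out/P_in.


P_in = 1000 * 9.81 * 175.1 * 159.6 / 1e6 = 274.1499 MW
eta = 233.0 / 274.1499 = 0.8499


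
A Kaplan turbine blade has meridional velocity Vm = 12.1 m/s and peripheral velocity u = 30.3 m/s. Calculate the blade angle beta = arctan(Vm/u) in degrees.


beta = arctan(12.1 / 30.3) = 21.7688 degrees


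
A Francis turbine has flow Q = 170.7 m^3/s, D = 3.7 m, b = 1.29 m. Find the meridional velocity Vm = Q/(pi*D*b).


Vm = 170.7 / (pi * 3.7 * 1.29) = 11.3839 m/s


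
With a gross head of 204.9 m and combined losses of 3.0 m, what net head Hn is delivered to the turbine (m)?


Hn = 204.9 - 3.0 = 201.9000 m


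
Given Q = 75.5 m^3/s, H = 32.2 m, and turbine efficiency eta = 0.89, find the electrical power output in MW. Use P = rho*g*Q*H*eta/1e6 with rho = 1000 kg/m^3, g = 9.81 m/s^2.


P = 1000 * 9.81 * 75.5 * 32.2 * 0.89 / 1e6 = 21.2257 MW


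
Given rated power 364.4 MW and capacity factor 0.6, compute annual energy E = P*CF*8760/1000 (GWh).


E = 364.4 * 0.6 * 8760 / 1000 = 1915.2864 GWh


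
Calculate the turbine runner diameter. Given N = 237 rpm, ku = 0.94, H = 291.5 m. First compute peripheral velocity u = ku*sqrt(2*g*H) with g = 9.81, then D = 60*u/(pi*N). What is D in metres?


u = 0.94 * sqrt(2*9.81*291.5) = 71.0881 m/s
D = 60 * 71.0881 / (pi * 237) = 5.7286 m


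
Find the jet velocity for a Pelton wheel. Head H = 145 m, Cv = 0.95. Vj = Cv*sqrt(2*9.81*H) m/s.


Vj = 0.95 * sqrt(2*9.81*145) = 50.6707 m/s


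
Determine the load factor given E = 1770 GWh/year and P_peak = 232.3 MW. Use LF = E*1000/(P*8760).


LF = 1770 * 1000 / (232.3 * 8760) = 0.8698


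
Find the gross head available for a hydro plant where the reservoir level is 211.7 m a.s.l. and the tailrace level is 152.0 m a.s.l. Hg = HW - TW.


Hg = 211.7 - 152.0 = 59.7000 m


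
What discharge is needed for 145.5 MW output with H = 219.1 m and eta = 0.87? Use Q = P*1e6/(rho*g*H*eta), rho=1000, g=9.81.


Q = 145.5 * 1e6 / (1000 * 9.81 * 219.1 * 0.87) = 77.8095 m^3/s


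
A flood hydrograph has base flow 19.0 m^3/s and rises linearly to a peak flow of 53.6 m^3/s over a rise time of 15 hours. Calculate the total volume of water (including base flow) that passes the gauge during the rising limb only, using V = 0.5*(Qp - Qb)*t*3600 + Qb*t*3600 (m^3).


V = 0.5*(53.6 - 19.0)*15*3600 + 19.0*15*3600 = 1.9602e+06 m^3


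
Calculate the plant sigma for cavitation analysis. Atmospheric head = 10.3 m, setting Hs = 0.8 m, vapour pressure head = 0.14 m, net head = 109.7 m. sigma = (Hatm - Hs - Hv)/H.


sigma = (10.3 - 0.8 - 0.14) / 109.7 = 0.0853


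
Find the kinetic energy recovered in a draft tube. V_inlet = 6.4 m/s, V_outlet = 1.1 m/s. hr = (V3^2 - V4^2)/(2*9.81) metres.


hr = (6.4^2 - 1.1^2) / (2*9.81) = 2.0260 m


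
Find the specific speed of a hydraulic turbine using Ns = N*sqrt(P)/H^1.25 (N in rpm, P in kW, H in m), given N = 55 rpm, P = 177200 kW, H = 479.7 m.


Ns = 55 * 177200^0.5 / 479.7^1.25 = 10.3129


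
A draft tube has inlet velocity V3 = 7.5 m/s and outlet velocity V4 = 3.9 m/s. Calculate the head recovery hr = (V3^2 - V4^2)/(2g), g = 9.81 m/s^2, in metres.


hr = (7.5^2 - 3.9^2) / (2*9.81) = 2.0917 m


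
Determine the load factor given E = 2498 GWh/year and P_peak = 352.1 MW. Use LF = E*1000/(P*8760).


LF = 2498 * 1000 / (352.1 * 8760) = 0.8099


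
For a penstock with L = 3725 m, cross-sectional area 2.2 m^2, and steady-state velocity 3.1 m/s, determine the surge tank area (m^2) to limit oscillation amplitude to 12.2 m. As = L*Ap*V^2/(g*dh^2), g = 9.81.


As = 3725 * 2.2 * 3.1^2 / (9.81 * 12.2^2) = 53.9366 m^2


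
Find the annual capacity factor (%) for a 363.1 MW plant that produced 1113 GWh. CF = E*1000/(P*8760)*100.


CF = 1113 * 1000 / (363.1 * 8760) * 100 = 34.9917 %


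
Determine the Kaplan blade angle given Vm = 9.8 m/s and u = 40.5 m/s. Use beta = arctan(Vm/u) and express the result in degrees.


beta = arctan(9.8 / 40.5) = 13.6027 degrees


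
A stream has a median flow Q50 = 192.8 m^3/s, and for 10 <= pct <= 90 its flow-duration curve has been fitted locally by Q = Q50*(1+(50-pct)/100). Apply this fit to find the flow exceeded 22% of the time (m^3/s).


Q = 192.8 * (1 + (50 - 22)/100) = 246.7840 m^3/s


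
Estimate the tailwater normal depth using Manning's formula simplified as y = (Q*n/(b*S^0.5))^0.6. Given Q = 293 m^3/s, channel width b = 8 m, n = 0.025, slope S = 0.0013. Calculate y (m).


y = (293 * 0.025 / (8 * 0.0013^0.5))^0.6 = 6.9638 m


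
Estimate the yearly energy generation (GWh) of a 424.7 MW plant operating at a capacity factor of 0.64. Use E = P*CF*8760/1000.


E = 424.7 * 0.64 * 8760 / 1000 = 2381.0381 GWh


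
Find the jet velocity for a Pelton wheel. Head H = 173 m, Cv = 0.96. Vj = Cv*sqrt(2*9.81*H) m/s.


Vj = 0.96 * sqrt(2*9.81*173) = 55.9299 m/s


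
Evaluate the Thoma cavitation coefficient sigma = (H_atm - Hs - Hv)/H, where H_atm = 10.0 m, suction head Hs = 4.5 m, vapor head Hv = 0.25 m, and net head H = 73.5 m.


sigma = (10.0 - 4.5 - 0.25) / 73.5 = 0.0714


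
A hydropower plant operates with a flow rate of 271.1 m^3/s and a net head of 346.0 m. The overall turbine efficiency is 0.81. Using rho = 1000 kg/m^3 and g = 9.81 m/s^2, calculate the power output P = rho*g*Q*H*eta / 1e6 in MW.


P = 1000 * 9.81 * 271.1 * 346.0 * 0.81 / 1e6 = 745.3489 MW


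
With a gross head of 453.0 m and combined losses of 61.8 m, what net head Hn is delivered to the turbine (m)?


Hn = 453.0 - 61.8 = 391.2000 m


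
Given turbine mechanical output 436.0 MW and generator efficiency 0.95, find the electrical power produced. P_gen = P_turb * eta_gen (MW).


P_gen = 436.0 * 0.95 = 414.2000 MW


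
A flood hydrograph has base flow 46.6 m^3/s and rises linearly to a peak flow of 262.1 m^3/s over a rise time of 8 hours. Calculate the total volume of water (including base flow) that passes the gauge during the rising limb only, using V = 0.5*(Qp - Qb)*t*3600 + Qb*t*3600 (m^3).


V = 0.5*(262.1 - 46.6)*8*3600 + 46.6*8*3600 = 4.4453e+06 m^3


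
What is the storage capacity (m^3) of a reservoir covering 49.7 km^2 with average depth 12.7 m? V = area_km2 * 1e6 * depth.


V = 49.7 * 1e6 * 12.7 = 6.3119e+08 m^3


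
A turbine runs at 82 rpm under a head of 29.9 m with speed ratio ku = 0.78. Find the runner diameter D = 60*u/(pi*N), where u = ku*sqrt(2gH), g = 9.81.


u = 0.78 * sqrt(2*9.81*29.9) = 18.8921 m/s
D = 60 * 18.8921 / (pi * 82) = 4.4001 m


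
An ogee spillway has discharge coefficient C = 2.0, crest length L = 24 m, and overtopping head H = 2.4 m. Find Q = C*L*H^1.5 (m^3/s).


Q = 2.0 * 24 * 2.4^1.5 = 178.4671 m^3/s


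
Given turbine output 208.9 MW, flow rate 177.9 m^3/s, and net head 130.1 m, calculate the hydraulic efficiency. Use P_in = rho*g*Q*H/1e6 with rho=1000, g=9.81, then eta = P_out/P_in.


P_in = 1000 * 9.81 * 177.9 * 130.1 / 1e6 = 227.0504 MW
eta = 208.9 / 227.0504 = 0.9201


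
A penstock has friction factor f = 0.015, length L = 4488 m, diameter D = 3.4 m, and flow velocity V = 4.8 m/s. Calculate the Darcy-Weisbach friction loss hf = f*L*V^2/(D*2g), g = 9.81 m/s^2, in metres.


hf = 0.015 * 4488 * 4.8^2 / (3.4 * 2 * 9.81) = 23.2514 m


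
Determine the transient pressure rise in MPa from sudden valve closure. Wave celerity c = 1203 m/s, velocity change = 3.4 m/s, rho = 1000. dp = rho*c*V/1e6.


dp = 1000 * 1203 * 3.4 / 1e6 = 4.0902 MPa


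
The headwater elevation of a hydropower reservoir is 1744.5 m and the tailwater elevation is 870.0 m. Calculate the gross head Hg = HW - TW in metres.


Hg = 1744.5 - 870.0 = 874.5000 m


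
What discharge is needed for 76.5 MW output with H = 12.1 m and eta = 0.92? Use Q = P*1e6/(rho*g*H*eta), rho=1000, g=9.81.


Q = 76.5 * 1e6 / (1000 * 9.81 * 12.1 * 0.92) = 700.5179 m^3/s


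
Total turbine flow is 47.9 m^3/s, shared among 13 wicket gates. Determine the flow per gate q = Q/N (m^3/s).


q = 47.9 / 13 = 3.6846 m^3/s


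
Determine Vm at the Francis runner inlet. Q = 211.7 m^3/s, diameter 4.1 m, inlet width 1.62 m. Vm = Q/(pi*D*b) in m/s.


Vm = 211.7 / (pi * 4.1 * 1.62) = 10.1455 m/s


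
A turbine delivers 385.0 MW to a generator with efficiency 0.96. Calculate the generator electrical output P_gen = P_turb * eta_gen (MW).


P_gen = 385.0 * 0.96 = 369.6000 MW


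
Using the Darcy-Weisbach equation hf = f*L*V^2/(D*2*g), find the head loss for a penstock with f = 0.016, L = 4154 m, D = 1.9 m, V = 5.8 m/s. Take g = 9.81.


hf = 0.016 * 4154 * 5.8^2 / (1.9 * 2 * 9.81) = 59.9777 m


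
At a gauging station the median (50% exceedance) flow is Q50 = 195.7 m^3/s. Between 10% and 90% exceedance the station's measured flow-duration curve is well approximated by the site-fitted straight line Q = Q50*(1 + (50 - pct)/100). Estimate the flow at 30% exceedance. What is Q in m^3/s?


Q = 195.7 * (1 + (50 - 30)/100) = 234.8400 m^3/s


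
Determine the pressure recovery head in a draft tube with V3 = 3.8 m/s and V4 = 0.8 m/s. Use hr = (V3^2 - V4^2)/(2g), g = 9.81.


hr = (3.8^2 - 0.8^2) / (2*9.81) = 0.7034 m


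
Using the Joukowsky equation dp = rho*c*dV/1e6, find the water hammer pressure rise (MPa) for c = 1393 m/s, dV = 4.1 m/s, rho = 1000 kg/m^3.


dp = 1000 * 1393 * 4.1 / 1e6 = 5.7113 MPa


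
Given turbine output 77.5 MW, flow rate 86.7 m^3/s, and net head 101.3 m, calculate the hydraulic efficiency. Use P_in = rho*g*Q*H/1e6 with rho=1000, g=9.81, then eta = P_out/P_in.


P_in = 1000 * 9.81 * 86.7 * 101.3 / 1e6 = 86.1584 MW
eta = 77.5 / 86.1584 = 0.8995


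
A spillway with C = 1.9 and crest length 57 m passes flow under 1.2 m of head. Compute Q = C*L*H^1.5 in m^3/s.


Q = 1.9 * 57 * 1.2^1.5 = 142.3640 m^3/s


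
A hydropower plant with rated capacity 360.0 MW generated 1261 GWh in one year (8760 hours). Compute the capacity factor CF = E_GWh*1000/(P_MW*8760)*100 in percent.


CF = 1261 * 1000 / (360.0 * 8760) * 100 = 39.9860 %


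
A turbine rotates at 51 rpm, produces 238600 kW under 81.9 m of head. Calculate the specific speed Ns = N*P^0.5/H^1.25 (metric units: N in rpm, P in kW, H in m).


Ns = 51 * 238600^0.5 / 81.9^1.25 = 101.1115


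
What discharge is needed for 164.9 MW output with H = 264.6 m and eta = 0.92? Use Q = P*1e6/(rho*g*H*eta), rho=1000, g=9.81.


Q = 164.9 * 1e6 / (1000 * 9.81 * 264.6 * 0.92) = 69.0516 m^3/s


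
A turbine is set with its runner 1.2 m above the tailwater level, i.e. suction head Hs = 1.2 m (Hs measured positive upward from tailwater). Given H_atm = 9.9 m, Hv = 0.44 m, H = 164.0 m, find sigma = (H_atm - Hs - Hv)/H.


sigma = (9.9 - 1.2 - 0.44) / 164.0 = 0.0504


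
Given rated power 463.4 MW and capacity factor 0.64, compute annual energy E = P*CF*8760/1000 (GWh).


E = 463.4 * 0.64 * 8760 / 1000 = 2598.0058 GWh


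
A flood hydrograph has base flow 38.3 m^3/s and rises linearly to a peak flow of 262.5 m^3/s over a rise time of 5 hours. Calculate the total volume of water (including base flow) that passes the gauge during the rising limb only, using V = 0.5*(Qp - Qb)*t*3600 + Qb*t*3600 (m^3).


V = 0.5*(262.5 - 38.3)*5*3600 + 38.3*5*3600 = 2.7072e+06 m^3


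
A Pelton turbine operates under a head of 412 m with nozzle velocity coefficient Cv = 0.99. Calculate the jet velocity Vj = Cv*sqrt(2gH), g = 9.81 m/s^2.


Vj = 0.99 * sqrt(2*9.81*412) = 89.0089 m/s


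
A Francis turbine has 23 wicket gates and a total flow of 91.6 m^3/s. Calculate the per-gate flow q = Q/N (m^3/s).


q = 91.6 / 23 = 3.9826 m^3/s


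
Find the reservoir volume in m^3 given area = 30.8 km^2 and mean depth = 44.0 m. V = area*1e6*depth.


V = 30.8 * 1e6 * 44.0 = 1.3552e+09 m^3


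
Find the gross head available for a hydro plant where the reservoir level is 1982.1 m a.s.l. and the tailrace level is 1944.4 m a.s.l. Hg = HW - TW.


Hg = 1982.1 - 1944.4 = 37.7000 m


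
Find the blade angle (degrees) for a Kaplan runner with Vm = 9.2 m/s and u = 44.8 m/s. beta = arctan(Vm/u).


beta = arctan(9.2 / 44.8) = 11.6048 degrees


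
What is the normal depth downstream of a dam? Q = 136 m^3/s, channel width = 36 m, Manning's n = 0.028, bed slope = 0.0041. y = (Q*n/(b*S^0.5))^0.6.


y = (136 * 0.028 / (36 * 0.0041^0.5))^0.6 = 1.3515 m


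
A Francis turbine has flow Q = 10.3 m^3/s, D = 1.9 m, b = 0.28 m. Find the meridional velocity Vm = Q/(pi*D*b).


Vm = 10.3 / (pi * 1.9 * 0.28) = 6.1628 m/s


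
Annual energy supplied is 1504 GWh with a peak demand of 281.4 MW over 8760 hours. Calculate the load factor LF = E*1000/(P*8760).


LF = 1504 * 1000 / (281.4 * 8760) = 0.6101


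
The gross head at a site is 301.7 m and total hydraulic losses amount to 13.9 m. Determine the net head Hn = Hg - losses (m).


Hn = 301.7 - 13.9 = 287.8000 m


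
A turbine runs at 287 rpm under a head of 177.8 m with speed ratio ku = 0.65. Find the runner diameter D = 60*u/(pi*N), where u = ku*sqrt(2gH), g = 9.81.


u = 0.65 * sqrt(2*9.81*177.8) = 38.3909 m/s
D = 60 * 38.3909 / (pi * 287) = 2.5547 m


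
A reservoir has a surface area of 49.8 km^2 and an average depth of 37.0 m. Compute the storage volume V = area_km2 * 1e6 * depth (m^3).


V = 49.8 * 1e6 * 37.0 = 1.8426e+09 m^3


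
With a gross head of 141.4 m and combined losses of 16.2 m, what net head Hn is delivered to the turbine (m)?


Hn = 141.4 - 16.2 = 125.2000 m


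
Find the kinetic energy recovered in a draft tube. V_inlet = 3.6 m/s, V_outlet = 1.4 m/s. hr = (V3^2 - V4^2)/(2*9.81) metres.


hr = (3.6^2 - 1.4^2) / (2*9.81) = 0.5607 m


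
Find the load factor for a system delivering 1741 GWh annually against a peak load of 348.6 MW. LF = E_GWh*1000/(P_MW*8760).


LF = 1741 * 1000 / (348.6 * 8760) = 0.5701


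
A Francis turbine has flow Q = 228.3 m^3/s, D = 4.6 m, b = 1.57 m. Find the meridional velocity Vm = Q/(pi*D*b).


Vm = 228.3 / (pi * 4.6 * 1.57) = 10.0623 m/s


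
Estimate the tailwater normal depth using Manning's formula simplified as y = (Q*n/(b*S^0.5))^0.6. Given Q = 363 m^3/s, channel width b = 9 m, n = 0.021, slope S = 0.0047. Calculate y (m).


y = (363 * 0.021 / (9 * 0.0047^0.5))^0.6 = 4.5196 m


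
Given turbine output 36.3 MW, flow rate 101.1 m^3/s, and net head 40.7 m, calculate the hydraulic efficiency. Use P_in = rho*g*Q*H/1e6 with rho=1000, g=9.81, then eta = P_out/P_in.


P_in = 1000 * 9.81 * 101.1 * 40.7 / 1e6 = 40.3659 MW
eta = 36.3 / 40.3659 = 0.8993


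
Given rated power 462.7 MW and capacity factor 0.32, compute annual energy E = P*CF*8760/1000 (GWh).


E = 462.7 * 0.32 * 8760 / 1000 = 1297.0406 GWh


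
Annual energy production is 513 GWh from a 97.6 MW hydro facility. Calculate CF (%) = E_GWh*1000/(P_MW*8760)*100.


CF = 513 * 1000 / (97.6 * 8760) * 100 = 60.0017 %


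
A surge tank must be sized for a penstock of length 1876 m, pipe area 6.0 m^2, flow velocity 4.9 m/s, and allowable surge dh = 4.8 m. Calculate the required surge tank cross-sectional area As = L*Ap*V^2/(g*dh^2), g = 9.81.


As = 1876 * 6.0 * 4.9^2 / (9.81 * 4.8^2) = 1195.7070 m^2


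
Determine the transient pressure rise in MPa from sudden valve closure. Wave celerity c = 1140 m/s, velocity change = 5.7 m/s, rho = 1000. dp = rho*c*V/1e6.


dp = 1000 * 1140 * 5.7 / 1e6 = 6.4980 MPa


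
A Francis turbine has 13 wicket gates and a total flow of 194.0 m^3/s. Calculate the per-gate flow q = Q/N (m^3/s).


q = 194.0 / 13 = 14.9231 m^3/s


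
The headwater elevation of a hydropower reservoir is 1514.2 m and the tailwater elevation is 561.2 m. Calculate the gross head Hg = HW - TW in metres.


Hg = 1514.2 - 561.2 = 953.0000 m


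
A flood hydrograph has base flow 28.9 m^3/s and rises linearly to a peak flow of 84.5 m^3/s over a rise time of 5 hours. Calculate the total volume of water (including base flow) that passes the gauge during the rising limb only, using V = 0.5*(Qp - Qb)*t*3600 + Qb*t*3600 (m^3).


V = 0.5*(84.5 - 28.9)*5*3600 + 28.9*5*3600 = 1.0206e+06 m^3


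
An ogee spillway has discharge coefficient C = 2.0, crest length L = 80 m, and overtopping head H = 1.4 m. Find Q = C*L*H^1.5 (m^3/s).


Q = 2.0 * 80 * 1.4^1.5 = 265.0404 m^3/s


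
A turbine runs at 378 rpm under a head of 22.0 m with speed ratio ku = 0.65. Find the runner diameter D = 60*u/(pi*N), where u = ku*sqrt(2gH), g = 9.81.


u = 0.65 * sqrt(2*9.81*22.0) = 13.5044 m/s
D = 60 * 13.5044 / (pi * 378) = 0.6823 m


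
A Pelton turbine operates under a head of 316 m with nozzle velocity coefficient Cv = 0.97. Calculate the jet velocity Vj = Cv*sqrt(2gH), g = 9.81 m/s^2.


Vj = 0.97 * sqrt(2*9.81*316) = 76.3774 m/s


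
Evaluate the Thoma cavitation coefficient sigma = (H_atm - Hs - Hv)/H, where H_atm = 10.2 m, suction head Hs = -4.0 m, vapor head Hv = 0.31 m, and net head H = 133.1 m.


sigma = (10.2 - (-4.0) - 0.31) / 133.1 = 0.1044


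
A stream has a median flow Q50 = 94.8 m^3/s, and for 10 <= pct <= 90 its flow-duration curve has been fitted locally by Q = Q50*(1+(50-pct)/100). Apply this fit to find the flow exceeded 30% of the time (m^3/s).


Q = 94.8 * (1 + (50 - 30)/100) = 113.7600 m^3/s


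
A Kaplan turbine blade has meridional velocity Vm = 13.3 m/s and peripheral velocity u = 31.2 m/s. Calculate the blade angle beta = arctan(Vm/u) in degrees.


beta = arctan(13.3 / 31.2) = 23.0877 degrees


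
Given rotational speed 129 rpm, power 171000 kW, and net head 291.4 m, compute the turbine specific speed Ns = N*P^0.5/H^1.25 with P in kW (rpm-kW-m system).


Ns = 129 * 171000^0.5 / 291.4^1.25 = 44.3074


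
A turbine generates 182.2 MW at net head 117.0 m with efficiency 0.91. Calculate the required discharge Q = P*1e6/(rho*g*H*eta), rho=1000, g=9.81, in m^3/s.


Q = 182.2 * 1e6 / (1000 * 9.81 * 117.0 * 0.91) = 174.4424 m^3/s


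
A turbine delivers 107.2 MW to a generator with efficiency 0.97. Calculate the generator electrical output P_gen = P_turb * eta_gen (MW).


P_gen = 107.2 * 0.97 = 103.9840 MW


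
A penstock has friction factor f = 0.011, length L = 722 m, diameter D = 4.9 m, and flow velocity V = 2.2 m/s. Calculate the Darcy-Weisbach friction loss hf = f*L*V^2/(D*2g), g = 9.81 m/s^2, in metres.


hf = 0.011 * 722 * 2.2^2 / (4.9 * 2 * 9.81) = 0.3998 m


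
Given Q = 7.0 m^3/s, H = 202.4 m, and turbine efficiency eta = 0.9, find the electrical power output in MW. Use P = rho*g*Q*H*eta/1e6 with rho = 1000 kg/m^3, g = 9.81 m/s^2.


P = 1000 * 9.81 * 7.0 * 202.4 * 0.9 / 1e6 = 12.5089 MW


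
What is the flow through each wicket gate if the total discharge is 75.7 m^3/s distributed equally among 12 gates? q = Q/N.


q = 75.7 / 12 = 6.3083 m^3/s


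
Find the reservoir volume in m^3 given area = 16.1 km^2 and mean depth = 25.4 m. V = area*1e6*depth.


V = 16.1 * 1e6 * 25.4 = 4.0894e+08 m^3


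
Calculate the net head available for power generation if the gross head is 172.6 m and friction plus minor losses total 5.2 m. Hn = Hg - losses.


Hn = 172.6 - 5.2 = 167.4000 m


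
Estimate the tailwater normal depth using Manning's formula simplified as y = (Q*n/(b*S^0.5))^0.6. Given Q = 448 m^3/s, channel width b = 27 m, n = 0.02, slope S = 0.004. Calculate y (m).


y = (448 * 0.02 / (27 * 0.004^0.5))^0.6 = 2.7036 m


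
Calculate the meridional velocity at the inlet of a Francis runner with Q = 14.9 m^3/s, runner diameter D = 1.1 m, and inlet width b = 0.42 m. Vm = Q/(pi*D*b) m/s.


Vm = 14.9 / (pi * 1.1 * 0.42) = 10.2658 m/s


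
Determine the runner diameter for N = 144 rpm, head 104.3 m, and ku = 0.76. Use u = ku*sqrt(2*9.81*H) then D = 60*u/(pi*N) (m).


u = 0.76 * sqrt(2*9.81*104.3) = 34.3800 m/s
D = 60 * 34.3800 / (pi * 144) = 4.5598 m


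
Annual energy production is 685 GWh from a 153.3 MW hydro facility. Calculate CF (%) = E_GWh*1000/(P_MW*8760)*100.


CF = 685 * 1000 / (153.3 * 8760) * 100 = 51.0087 %


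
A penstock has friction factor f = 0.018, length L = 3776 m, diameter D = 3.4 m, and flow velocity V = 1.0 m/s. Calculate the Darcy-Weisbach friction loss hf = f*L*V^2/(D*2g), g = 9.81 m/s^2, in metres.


hf = 0.018 * 3776 * 1.0^2 / (3.4 * 2 * 9.81) = 1.0189 m


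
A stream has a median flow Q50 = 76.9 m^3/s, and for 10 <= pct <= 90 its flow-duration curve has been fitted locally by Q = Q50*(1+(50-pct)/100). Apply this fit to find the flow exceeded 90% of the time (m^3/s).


Q = 76.9 * (1 + (50 - 90)/100) = 46.1400 m^3/s


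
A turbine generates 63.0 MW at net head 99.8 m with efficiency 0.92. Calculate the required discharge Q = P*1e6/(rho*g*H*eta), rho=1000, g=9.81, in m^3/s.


Q = 63.0 * 1e6 / (1000 * 9.81 * 99.8 * 0.92) = 69.9444 m^3/s


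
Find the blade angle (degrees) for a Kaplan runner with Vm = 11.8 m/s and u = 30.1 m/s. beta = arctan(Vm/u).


beta = arctan(11.8 / 30.1) = 21.4065 degrees


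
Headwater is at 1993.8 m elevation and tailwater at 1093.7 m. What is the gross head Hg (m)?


Hg = 1993.8 - 1093.7 = 900.1000 m


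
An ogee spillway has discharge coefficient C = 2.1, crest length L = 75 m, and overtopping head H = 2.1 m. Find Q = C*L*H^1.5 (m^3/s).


Q = 2.1 * 75 * 2.1^1.5 = 479.3023 m^3/s


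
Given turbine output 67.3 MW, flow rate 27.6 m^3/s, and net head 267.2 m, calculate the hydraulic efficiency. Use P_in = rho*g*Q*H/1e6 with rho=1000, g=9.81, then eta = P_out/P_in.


P_in = 1000 * 9.81 * 27.6 * 267.2 / 1e6 = 72.3460 MW
eta = 67.3 / 72.3460 = 0.9303


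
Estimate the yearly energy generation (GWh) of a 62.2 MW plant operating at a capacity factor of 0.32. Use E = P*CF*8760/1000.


E = 62.2 * 0.32 * 8760 / 1000 = 174.3590 GWh


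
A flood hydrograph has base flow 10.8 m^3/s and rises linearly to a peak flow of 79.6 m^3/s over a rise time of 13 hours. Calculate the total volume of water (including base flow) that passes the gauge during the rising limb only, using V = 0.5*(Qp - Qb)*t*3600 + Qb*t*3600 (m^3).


V = 0.5*(79.6 - 10.8)*13*3600 + 10.8*13*3600 = 2.1154e+06 m^3


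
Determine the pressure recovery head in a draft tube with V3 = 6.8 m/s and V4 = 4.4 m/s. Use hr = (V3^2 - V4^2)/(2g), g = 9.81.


hr = (6.8^2 - 4.4^2) / (2*9.81) = 1.3700 m


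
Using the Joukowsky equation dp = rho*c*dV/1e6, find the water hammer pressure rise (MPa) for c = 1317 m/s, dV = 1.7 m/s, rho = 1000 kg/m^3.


dp = 1000 * 1317 * 1.7 / 1e6 = 2.2389 MPa


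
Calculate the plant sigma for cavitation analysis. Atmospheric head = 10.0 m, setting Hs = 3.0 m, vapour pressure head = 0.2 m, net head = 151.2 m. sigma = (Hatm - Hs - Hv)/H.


sigma = (10.0 - 3.0 - 0.2) / 151.2 = 0.0450


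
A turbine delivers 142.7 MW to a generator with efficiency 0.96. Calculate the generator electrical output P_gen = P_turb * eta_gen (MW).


P_gen = 142.7 * 0.96 = 136.9920 MW


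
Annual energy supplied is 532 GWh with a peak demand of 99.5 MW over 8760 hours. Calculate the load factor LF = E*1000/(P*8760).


LF = 532 * 1000 / (99.5 * 8760) = 0.6104


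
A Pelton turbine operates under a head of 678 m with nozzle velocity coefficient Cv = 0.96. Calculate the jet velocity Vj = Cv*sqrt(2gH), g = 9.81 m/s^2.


Vj = 0.96 * sqrt(2*9.81*678) = 110.7224 m/s


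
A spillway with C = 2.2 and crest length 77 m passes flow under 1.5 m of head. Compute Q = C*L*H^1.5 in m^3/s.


Q = 2.2 * 77 * 1.5^1.5 = 311.2077 m^3/s


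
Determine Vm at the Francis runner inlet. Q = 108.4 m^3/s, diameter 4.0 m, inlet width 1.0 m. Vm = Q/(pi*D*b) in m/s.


Vm = 108.4 / (pi * 4.0 * 1.0) = 8.6262 m/s


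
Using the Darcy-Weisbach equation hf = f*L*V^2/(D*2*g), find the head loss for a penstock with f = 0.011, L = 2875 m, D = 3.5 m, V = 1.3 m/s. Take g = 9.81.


hf = 0.011 * 2875 * 1.3^2 / (3.5 * 2 * 9.81) = 0.7783 m


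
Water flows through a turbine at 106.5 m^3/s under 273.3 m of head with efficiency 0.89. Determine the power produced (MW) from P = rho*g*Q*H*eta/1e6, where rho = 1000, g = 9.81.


P = 1000 * 9.81 * 106.5 * 273.3 * 0.89 / 1e6 = 254.1255 MW


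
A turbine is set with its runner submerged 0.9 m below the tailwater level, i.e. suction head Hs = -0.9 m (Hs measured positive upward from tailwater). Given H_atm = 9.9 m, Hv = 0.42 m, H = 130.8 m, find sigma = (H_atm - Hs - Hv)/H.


sigma = (9.9 - (-0.9) - 0.42) / 130.8 = 0.0794


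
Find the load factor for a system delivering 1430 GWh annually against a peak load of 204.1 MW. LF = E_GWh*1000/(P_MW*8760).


LF = 1430 * 1000 / (204.1 * 8760) = 0.7998


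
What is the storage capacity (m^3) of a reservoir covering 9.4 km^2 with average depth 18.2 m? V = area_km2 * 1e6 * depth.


V = 9.4 * 1e6 * 18.2 = 1.7108e+08 m^3


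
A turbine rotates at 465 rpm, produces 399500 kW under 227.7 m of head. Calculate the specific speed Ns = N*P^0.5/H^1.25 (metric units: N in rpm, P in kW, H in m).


Ns = 465 * 399500^0.5 / 227.7^1.25 = 332.2826


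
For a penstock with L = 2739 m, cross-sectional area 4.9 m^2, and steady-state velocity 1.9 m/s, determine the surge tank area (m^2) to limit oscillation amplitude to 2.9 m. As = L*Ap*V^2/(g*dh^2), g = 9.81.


As = 2739 * 4.9 * 1.9^2 / (9.81 * 2.9^2) = 587.2599 m^2
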